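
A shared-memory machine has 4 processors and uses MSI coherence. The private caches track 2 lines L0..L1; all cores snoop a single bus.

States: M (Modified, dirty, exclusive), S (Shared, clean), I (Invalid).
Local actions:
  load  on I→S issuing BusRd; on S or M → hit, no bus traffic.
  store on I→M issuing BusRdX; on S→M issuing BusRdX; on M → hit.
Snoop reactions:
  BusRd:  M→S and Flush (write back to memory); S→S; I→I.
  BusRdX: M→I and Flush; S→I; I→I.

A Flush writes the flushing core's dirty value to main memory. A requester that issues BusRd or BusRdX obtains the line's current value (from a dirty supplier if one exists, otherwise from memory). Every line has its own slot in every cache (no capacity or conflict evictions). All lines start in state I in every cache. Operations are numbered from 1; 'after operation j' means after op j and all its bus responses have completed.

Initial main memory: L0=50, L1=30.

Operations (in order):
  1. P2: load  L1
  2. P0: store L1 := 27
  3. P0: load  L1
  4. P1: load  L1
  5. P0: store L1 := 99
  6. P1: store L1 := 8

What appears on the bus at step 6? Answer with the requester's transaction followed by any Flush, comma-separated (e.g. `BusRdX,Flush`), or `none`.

  op1 P2: load  L1 → I/I/S/I on L1; bus BusRd; mem=30
  op2 P0: store L1 := 27 → M/I/I/I on L1; bus BusRdX; mem=30
  op3 P0: load  L1 → M/I/I/I on L1; bus (none); mem=30
  op4 P1: load  L1 → S/S/I/I on L1; bus BusRd Flush; mem=27
  op5 P0: store L1 := 99 → M/I/I/I on L1; bus BusRdX; mem=27
  op6 P1: store L1 := 8 → I/M/I/I on L1; bus BusRdX Flush; mem=99

bus = BusRdX,Flush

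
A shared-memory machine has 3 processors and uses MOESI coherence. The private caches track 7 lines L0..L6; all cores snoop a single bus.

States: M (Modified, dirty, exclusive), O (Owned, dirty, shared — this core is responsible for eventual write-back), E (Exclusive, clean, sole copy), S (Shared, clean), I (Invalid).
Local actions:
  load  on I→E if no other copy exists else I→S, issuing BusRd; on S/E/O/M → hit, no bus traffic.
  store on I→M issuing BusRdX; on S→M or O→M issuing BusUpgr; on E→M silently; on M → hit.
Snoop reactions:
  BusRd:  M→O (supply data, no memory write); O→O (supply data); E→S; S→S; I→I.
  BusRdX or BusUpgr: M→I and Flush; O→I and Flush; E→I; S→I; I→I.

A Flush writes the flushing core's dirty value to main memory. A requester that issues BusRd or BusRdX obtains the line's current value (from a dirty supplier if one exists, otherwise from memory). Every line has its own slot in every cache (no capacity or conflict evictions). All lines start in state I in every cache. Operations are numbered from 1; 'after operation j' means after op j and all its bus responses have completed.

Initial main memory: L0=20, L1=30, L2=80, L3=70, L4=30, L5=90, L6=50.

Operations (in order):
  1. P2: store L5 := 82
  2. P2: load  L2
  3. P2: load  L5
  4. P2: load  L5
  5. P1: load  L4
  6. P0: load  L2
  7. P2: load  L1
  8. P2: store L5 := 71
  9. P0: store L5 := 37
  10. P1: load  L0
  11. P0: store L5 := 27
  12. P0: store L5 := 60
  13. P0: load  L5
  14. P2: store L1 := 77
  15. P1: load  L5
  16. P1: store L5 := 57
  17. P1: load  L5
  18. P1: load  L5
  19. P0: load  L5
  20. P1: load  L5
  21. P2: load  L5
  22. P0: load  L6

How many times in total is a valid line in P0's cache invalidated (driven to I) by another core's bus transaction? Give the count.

[1] P2: store L5 := 82 | P0:I, P1:I, P2:M(82) | bus: BusRdX
[2] P2: load  L2 | P0:I, P1:I, P2:E(80) | bus: BusRd
[3] P2: load  L5 | P0:I, P1:I, P2:M(82) | bus: none
[4] P2: load  L5 | P0:I, P1:I, P2:M(82) | bus: none
[5] P1: load  L4 | P0:I, P1:E(30), P2:I | bus: BusRd
[6] P0: load  L2 | P0:S(80), P1:I, P2:S(80) | bus: BusRd
[7] P2: load  L1 | P0:I, P1:I, P2:E(30) | bus: BusRd
[8] P2: store L5 := 71 | P0:I, P1:I, P2:M(71) | bus: none
[9] P0: store L5 := 37 | P0:M(37), P1:I, P2:I | bus: BusRdX,Flush
[10] P1: load  L0 | P0:I, P1:E(20), P2:I | bus: BusRd
[11] P0: store L5 := 27 | P0:M(27), P1:I, P2:I | bus: none
[12] P0: store L5 := 60 | P0:M(60), P1:I, P2:I | bus: none
[13] P0: load  L5 | P0:M(60), P1:I, P2:I | bus: none
[14] P2: store L1 := 77 | P0:I, P1:I, P2:M(77) | bus: none
[15] P1: load  L5 | P0:O(60), P1:S(60), P2:I | bus: BusRd
[16] P1: store L5 := 57 | P0:I, P1:M(57), P2:I | bus: BusUpgr,Flush
[17] P1: load  L5 | P0:I, P1:M(57), P2:I | bus: none
[18] P1: load  L5 | P0:I, P1:M(57), P2:I | bus: none
[19] P0: load  L5 | P0:S(57), P1:O(57), P2:I | bus: BusRd
[20] P1: load  L5 | P0:S(57), P1:O(57), P2:I | bus: none
[21] P2: load  L5 | P0:S(57), P1:O(57), P2:S(57) | bus: BusRd
[22] P0: load  L6 | P0:E(50), P1:I, P2:I | bus: BusRd

invalidations = 1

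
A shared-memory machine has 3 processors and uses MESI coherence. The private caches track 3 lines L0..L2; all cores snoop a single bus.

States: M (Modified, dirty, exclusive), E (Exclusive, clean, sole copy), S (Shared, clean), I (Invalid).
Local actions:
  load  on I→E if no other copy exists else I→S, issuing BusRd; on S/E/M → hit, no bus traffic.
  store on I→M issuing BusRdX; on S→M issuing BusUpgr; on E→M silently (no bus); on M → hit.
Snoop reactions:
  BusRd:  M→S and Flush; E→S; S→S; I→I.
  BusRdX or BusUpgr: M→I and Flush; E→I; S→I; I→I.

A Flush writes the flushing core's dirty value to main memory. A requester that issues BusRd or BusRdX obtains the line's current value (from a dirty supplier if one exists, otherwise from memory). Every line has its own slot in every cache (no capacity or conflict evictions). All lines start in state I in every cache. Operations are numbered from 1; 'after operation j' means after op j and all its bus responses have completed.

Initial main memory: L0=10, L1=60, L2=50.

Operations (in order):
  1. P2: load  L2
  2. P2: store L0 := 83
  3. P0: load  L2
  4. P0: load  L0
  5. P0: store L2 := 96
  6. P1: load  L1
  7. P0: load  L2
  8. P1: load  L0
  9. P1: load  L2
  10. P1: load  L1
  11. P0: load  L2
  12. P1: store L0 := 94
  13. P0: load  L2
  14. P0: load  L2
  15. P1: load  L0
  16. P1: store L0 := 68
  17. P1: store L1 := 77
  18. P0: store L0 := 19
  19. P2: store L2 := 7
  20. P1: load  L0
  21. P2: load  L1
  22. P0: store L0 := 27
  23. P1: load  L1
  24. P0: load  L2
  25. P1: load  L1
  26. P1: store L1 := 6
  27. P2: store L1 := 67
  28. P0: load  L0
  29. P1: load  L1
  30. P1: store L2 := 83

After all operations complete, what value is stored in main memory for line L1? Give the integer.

1. P2: load  L2  bus=[BusRd]  L2: P0=I P1=I P2=E  mem[L2]=50
2. P2: store L0 := 83  bus=[BusRdX]  L0: P0=I P1=I P2=M  mem[L0]=10
3. P0: load  L2  bus=[BusRd]  L2: P0=S P1=I P2=S  mem[L2]=50
4. P0: load  L0  bus=[BusRd,Flush]  L0: P0=S P1=I P2=S  mem[L0]=83
5. P0: store L2 := 96  bus=[BusUpgr]  L2: P0=M P1=I P2=I  mem[L2]=50
6. P1: load  L1  bus=[BusRd]  L1: P0=I P1=E P2=I  mem[L1]=60
7. P0: load  L2  bus=[-]  L2: P0=M P1=I P2=I  mem[L2]=50
8. P1: load  L0  bus=[BusRd]  L0: P0=S P1=S P2=S  mem[L0]=83
9. P1: load  L2  bus=[BusRd,Flush]  L2: P0=S P1=S P2=I  mem[L2]=96
10. P1: load  L1  bus=[-]  L1: P0=I P1=E P2=I  mem[L1]=60
11. P0: load  L2  bus=[-]  L2: P0=S P1=S P2=I  mem[L2]=96
12. P1: store L0 := 94  bus=[BusUpgr]  L0: P0=I P1=M P2=I  mem[L0]=83
13. P0: load  L2  bus=[-]  L2: P0=S P1=S P2=I  mem[L2]=96
14. P0: load  L2  bus=[-]  L2: P0=S P1=S P2=I  mem[L2]=96
15. P1: load  L0  bus=[-]  L0: P0=I P1=M P2=I  mem[L0]=83
16. P1: store L0 := 68  bus=[-]  L0: P0=I P1=M P2=I  mem[L0]=83
17. P1: store L1 := 77  bus=[-]  L1: P0=I P1=M P2=I  mem[L1]=60
18. P0: store L0 := 19  bus=[BusRdX,Flush]  L0: P0=M P1=I P2=I  mem[L0]=68
19. P2: store L2 := 7  bus=[BusRdX]  L2: P0=I P1=I P2=M  mem[L2]=96
20. P1: load  L0  bus=[BusRd,Flush]  L0: P0=S P1=S P2=I  mem[L0]=19
21. P2: load  L1  bus=[BusRd,Flush]  L1: P0=I P1=S P2=S  mem[L1]=77
22. P0: store L0 := 27  bus=[BusUpgr]  L0: P0=M P1=I P2=I  mem[L0]=19
23. P1: load  L1  bus=[-]  L1: P0=I P1=S P2=S  mem[L1]=77
24. P0: load  L2  bus=[BusRd,Flush]  L2: P0=S P1=I P2=S  mem[L2]=7
25. P1: load  L1  bus=[-]  L1: P0=I P1=S P2=S  mem[L1]=77
26. P1: store L1 := 6  bus=[BusUpgr]  L1: P0=I P1=M P2=I  mem[L1]=77
27. P2: store L1 := 67  bus=[BusRdX,Flush]  L1: P0=I P1=I P2=M  mem[L1]=6
28. P0: load  L0  bus=[-]  L0: P0=M P1=I P2=I  mem[L0]=19
29. P1: load  L1  bus=[BusRd,Flush]  L1: P0=I P1=S P2=S  mem[L1]=67
30. P1: store L2 := 83  bus=[BusRdX]  L2: P0=I P1=M P2=I  mem[L2]=7

memory[L1] = 67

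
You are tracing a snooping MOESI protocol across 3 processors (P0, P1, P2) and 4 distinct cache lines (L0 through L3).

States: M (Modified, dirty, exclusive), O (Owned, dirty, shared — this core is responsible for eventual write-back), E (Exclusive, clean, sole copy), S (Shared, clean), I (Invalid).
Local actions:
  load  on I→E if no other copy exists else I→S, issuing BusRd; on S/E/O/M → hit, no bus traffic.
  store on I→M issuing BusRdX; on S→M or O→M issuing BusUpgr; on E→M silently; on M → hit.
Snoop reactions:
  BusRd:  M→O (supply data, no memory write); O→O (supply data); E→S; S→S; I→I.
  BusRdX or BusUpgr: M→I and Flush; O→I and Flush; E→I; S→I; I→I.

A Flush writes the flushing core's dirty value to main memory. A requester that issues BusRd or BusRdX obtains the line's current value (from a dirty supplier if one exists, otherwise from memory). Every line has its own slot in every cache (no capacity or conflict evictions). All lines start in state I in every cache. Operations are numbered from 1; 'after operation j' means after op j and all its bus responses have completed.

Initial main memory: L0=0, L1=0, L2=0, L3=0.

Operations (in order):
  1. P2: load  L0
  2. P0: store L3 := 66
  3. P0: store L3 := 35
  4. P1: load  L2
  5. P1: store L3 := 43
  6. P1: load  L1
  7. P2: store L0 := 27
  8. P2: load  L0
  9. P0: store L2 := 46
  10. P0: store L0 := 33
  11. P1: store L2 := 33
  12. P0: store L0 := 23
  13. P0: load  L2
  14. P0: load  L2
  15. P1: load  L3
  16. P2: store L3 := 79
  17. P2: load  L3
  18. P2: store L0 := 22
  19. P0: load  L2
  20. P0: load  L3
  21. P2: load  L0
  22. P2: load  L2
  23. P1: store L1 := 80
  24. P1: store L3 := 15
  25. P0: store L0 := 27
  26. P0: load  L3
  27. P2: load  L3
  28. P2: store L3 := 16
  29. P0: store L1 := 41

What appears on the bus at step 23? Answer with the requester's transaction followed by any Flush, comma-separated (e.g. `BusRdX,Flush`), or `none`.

bus = none

step 1: P2: load  L0  ⟶  IIE  (L0)  txn=BusRd  M[L0]=0
step 2: P0: store L3 := 66  ⟶  MII  (L3)  txn=BusRdX  M[L3]=0
step 3: P0: store L3 := 35  ⟶  MII  (L3)  txn=∅  M[L3]=0
step 4: P1: load  L2  ⟶  IEI  (L2)  txn=BusRd  M[L2]=0
step 5: P1: store L3 := 43  ⟶  IMI  (L3)  txn=BusRdX+Flush  M[L3]=35
step 6: P1: load  L1  ⟶  IEI  (L1)  txn=BusRd  M[L1]=0
step 7: P2: store L0 := 27  ⟶  IIM  (L0)  txn=∅  M[L0]=0
step 8: P2: load  L0  ⟶  IIM  (L0)  txn=∅  M[L0]=0
step 9: P0: store L2 := 46  ⟶  MII  (L2)  txn=BusRdX  M[L2]=0
step 10: P0: store L0 := 33  ⟶  MII  (L0)  txn=BusRdX+Flush  M[L0]=27
step 11: P1: store L2 := 33  ⟶  IMI  (L2)  txn=BusRdX+Flush  M[L2]=46
step 12: P0: store L0 := 23  ⟶  MII  (L0)  txn=∅  M[L0]=27
step 13: P0: load  L2  ⟶  SOI  (L2)  txn=BusRd  M[L2]=46
step 14: P0: load  L2  ⟶  SOI  (L2)  txn=∅  M[L2]=46
step 15: P1: load  L3  ⟶  IMI  (L3)  txn=∅  M[L3]=35
step 16: P2: store L3 := 79  ⟶  IIM  (L3)  txn=BusRdX+Flush  M[L3]=43
step 17: P2: load  L3  ⟶  IIM  (L3)  txn=∅  M[L3]=43
step 18: P2: store L0 := 22  ⟶  IIM  (L0)  txn=BusRdX+Flush  M[L0]=23
step 19: P0: load  L2  ⟶  SOI  (L2)  txn=∅  M[L2]=46
step 20: P0: load  L3  ⟶  SIO  (L3)  txn=BusRd  M[L3]=43
step 21: P2: load  L0  ⟶  IIM  (L0)  txn=∅  M[L0]=23
step 22: P2: load  L2  ⟶  SOS  (L2)  txn=BusRd  M[L2]=46
step 23: P1: store L1 := 80  ⟶  IMI  (L1)  txn=∅  M[L1]=0
step 24: P1: store L3 := 15  ⟶  IMI  (L3)  txn=BusRdX+Flush  M[L3]=79
step 25: P0: store L0 := 27  ⟶  MII  (L0)  txn=BusRdX+Flush  M[L0]=22
step 26: P0: load  L3  ⟶  SOI  (L3)  txn=BusRd  M[L3]=79
step 27: P2: load  L3  ⟶  SOS  (L3)  txn=BusRd  M[L3]=79
step 28: P2: store L3 := 16  ⟶  IIM  (L3)  txn=BusUpgr+Flush  M[L3]=15
step 29: P0: store L1 := 41  ⟶  MII  (L1)  txn=BusRdX+Flush  M[L1]=80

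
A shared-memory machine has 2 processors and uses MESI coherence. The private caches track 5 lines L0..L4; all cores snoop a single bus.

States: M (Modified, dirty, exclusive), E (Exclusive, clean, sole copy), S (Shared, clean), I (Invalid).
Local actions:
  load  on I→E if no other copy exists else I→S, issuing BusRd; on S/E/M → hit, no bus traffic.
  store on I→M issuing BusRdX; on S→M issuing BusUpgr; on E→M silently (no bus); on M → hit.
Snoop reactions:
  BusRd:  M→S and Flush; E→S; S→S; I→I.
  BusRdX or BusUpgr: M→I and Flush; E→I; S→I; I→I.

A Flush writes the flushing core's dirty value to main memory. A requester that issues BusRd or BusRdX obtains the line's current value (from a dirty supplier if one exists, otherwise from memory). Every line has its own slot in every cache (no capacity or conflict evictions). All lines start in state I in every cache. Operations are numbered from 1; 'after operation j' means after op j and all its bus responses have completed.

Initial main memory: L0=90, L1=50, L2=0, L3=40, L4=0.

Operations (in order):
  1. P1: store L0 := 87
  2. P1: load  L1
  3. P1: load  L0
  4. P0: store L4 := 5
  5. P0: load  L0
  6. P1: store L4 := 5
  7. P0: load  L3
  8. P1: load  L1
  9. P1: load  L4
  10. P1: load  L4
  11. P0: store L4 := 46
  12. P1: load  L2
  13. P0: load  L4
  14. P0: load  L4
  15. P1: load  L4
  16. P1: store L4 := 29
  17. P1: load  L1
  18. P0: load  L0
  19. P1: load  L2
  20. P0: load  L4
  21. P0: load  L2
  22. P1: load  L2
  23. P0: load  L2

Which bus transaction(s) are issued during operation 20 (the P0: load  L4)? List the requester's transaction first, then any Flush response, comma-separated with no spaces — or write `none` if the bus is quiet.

1. P1: store L0 := 87  bus=[BusRdX]  L0: P0=I P1=M  mem[L0]=90
2. P1: load  L1  bus=[BusRd]  L1: P0=I P1=E  mem[L1]=50
3. P1: load  L0  bus=[-]  L0: P0=I P1=M  mem[L0]=90
4. P0: store L4 := 5  bus=[BusRdX]  L4: P0=M P1=I  mem[L4]=0
5. P0: load  L0  bus=[BusRd,Flush]  L0: P0=S P1=S  mem[L0]=87
6. P1: store L4 := 5  bus=[BusRdX,Flush]  L4: P0=I P1=M  mem[L4]=5
7. P0: load  L3  bus=[BusRd]  L3: P0=E P1=I  mem[L3]=40
8. P1: load  L1  bus=[-]  L1: P0=I P1=E  mem[L1]=50
9. P1: load  L4  bus=[-]  L4: P0=I P1=M  mem[L4]=5
10. P1: load  L4  bus=[-]  L4: P0=I P1=M  mem[L4]=5
11. P0: store L4 := 46  bus=[BusRdX,Flush]  L4: P0=M P1=I  mem[L4]=5
12. P1: load  L2  bus=[BusRd]  L2: P0=I P1=E  mem[L2]=0
13. P0: load  L4  bus=[-]  L4: P0=M P1=I  mem[L4]=5
14. P0: load  L4  bus=[-]  L4: P0=M P1=I  mem[L4]=5
15. P1: load  L4  bus=[BusRd,Flush]  L4: P0=S P1=S  mem[L4]=46
16. P1: store L4 := 29  bus=[BusUpgr]  L4: P0=I P1=M  mem[L4]=46
17. P1: load  L1  bus=[-]  L1: P0=I P1=E  mem[L1]=50
18. P0: load  L0  bus=[-]  L0: P0=S P1=S  mem[L0]=87
19. P1: load  L2  bus=[-]  L2: P0=I P1=E  mem[L2]=0
20. P0: load  L4  bus=[BusRd,Flush]  L4: P0=S P1=S  mem[L4]=29
21. P0: load  L2  bus=[BusRd]  L2: P0=S P1=S  mem[L2]=0
22. P1: load  L2  bus=[-]  L2: P0=S P1=S  mem[L2]=0
23. P0: load  L2  bus=[-]  L2: P0=S P1=S  mem[L2]=0

bus = BusRd,Flush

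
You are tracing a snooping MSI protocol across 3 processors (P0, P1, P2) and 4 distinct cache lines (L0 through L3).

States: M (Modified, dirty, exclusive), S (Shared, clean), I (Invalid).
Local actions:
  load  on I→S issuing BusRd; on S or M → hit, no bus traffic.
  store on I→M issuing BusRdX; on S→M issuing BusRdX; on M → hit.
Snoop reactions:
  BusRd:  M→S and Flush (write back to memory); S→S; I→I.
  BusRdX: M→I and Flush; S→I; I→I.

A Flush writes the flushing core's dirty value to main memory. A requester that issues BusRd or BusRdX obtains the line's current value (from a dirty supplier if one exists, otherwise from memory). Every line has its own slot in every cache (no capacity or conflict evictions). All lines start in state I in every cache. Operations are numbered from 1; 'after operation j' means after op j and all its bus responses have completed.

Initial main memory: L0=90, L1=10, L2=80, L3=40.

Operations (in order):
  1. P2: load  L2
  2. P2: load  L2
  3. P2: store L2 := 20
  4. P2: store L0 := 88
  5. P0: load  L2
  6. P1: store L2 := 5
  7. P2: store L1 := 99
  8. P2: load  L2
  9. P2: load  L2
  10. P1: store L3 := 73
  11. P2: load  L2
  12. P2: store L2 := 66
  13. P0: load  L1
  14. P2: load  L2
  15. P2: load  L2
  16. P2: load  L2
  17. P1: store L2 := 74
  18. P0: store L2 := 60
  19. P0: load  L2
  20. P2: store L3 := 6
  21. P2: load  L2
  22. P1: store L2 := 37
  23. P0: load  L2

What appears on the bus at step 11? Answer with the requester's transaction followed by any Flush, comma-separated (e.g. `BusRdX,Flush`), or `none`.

[1] P2: load  L2 | P0:I, P1:I, P2:S(80) | bus: BusRd
[2] P2: load  L2 | P0:I, P1:I, P2:S(80) | bus: none
[3] P2: store L2 := 20 | P0:I, P1:I, P2:M(20) | bus: BusRdX
[4] P2: store L0 := 88 | P0:I, P1:I, P2:M(88) | bus: BusRdX
[5] P0: load  L2 | P0:S(20), P1:I, P2:S(20) | bus: BusRd,Flush
[6] P1: store L2 := 5 | P0:I, P1:M(5), P2:I | bus: BusRdX
[7] P2: store L1 := 99 | P0:I, P1:I, P2:M(99) | bus: BusRdX
[8] P2: load  L2 | P0:I, P1:S(5), P2:S(5) | bus: BusRd,Flush
[9] P2: load  L2 | P0:I, P1:S(5), P2:S(5) | bus: none
[10] P1: store L3 := 73 | P0:I, P1:M(73), P2:I | bus: BusRdX
[11] P2: load  L2 | P0:I, P1:S(5), P2:S(5) | bus: none
[12] P2: store L2 := 66 | P0:I, P1:I, P2:M(66) | bus: BusRdX
[13] P0: load  L1 | P0:S(99), P1:I, P2:S(99) | bus: BusRd,Flush
[14] P2: load  L2 | P0:I, P1:I, P2:M(66) | bus: none
[15] P2: load  L2 | P0:I, P1:I, P2:M(66) | bus: none
[16] P2: load  L2 | P0:I, P1:I, P2:M(66) | bus: none
[17] P1: store L2 := 74 | P0:I, P1:M(74), P2:I | bus: BusRdX,Flush
[18] P0: store L2 := 60 | P0:M(60), P1:I, P2:I | bus: BusRdX,Flush
[19] P0: load  L2 | P0:M(60), P1:I, P2:I | bus: none
[20] P2: store L3 := 6 | P0:I, P1:I, P2:M(6) | bus: BusRdX,Flush
[21] P2: load  L2 | P0:S(60), P1:I, P2:S(60) | bus: BusRd,Flush
[22] P1: store L2 := 37 | P0:I, P1:M(37), P2:I | bus: BusRdX
[23] P0: load  L2 | P0:S(37), P1:S(37), P2:I | bus: BusRd,Flush

bus = none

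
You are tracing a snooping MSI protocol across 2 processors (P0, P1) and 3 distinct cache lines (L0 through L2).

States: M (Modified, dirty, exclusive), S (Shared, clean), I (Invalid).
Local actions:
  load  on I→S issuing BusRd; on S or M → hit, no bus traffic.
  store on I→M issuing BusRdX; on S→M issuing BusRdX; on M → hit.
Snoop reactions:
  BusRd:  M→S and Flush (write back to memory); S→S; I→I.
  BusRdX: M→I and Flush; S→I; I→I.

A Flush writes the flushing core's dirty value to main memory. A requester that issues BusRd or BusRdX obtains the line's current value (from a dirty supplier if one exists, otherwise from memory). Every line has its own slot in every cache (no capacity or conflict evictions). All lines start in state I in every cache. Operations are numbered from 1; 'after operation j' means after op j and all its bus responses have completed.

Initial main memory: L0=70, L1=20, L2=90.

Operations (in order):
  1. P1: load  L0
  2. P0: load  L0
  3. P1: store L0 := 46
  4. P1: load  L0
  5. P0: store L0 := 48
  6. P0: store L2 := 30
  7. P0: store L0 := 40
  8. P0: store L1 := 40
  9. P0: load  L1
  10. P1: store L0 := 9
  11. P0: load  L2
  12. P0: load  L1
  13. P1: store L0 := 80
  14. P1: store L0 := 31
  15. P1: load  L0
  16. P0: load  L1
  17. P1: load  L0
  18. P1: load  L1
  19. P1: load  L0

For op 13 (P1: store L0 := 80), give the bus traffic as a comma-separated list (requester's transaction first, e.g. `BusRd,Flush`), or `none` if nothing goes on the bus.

bus = none

  op1 P1: load  L0 → I/S on L0; bus BusRd; mem=70
  op2 P0: load  L0 → S/S on L0; bus BusRd; mem=70
  op3 P1: store L0 := 46 → I/M on L0; bus BusRdX; mem=70
  op4 P1: load  L0 → I/M on L0; bus (none); mem=70
  op5 P0: store L0 := 48 → M/I on L0; bus BusRdX Flush; mem=46
  op6 P0: store L2 := 30 → M/I on L2; bus BusRdX; mem=90
  op7 P0: store L0 := 40 → M/I on L0; bus (none); mem=46
  op8 P0: store L1 := 40 → M/I on L1; bus BusRdX; mem=20
  op9 P0: load  L1 → M/I on L1; bus (none); mem=20
  op10 P1: store L0 := 9 → I/M on L0; bus BusRdX Flush; mem=40
  op11 P0: load  L2 → M/I on L2; bus (none); mem=90
  op12 P0: load  L1 → M/I on L1; bus (none); mem=20
  op13 P1: store L0 := 80 → I/M on L0; bus (none); mem=40
  op14 P1: store L0 := 31 → I/M on L0; bus (none); mem=40
  op15 P1: load  L0 → I/M on L0; bus (none); mem=40
  op16 P0: load  L1 → M/I on L1; bus (none); mem=20
  op17 P1: load  L0 → I/M on L0; bus (none); mem=40
  op18 P1: load  L1 → S/S on L1; bus BusRd Flush; mem=40
  op19 P1: load  L0 → I/M on L0; bus (none); mem=40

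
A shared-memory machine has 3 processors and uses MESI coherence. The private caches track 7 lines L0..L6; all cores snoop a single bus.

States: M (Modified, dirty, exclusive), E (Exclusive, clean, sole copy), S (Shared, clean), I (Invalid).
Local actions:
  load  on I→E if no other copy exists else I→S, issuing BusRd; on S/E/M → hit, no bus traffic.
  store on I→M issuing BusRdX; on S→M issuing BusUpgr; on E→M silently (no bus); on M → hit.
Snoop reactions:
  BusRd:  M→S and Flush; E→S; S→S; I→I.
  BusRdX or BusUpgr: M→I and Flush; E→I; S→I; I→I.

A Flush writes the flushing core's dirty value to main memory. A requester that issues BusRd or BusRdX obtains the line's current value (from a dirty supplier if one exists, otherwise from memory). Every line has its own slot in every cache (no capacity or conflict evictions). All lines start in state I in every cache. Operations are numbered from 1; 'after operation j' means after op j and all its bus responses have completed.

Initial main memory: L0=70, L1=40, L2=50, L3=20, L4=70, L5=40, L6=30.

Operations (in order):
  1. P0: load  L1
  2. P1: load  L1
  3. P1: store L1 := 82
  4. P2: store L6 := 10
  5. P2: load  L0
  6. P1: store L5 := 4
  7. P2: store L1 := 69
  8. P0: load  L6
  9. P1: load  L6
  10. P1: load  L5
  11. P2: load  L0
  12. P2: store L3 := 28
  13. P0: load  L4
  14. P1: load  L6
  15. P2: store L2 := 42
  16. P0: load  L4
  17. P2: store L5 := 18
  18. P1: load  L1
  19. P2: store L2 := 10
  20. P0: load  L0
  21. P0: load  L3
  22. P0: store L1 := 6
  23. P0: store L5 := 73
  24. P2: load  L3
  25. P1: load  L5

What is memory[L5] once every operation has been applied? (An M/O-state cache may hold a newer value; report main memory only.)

memory[L5] = 73

step 1: P0: load  L1  ⟶  EII  (L1)  txn=BusRd  M[L1]=40
step 2: P1: load  L1  ⟶  SSI  (L1)  txn=BusRd  M[L1]=40
step 3: P1: store L1 := 82  ⟶  IMI  (L1)  txn=BusUpgr  M[L1]=40
step 4: P2: store L6 := 10  ⟶  IIM  (L6)  txn=BusRdX  M[L6]=30
step 5: P2: load  L0  ⟶  IIE  (L0)  txn=BusRd  M[L0]=70
step 6: P1: store L5 := 4  ⟶  IMI  (L5)  txn=BusRdX  M[L5]=40
step 7: P2: store L1 := 69  ⟶  IIM  (L1)  txn=BusRdX+Flush  M[L1]=82
step 8: P0: load  L6  ⟶  SIS  (L6)  txn=BusRd+Flush  M[L6]=10
step 9: P1: load  L6  ⟶  SSS  (L6)  txn=BusRd  M[L6]=10
step 10: P1: load  L5  ⟶  IMI  (L5)  txn=∅  M[L5]=40
step 11: P2: load  L0  ⟶  IIE  (L0)  txn=∅  M[L0]=70
step 12: P2: store L3 := 28  ⟶  IIM  (L3)  txn=BusRdX  M[L3]=20
step 13: P0: load  L4  ⟶  EII  (L4)  txn=BusRd  M[L4]=70
step 14: P1: load  L6  ⟶  SSS  (L6)  txn=∅  M[L6]=10
step 15: P2: store L2 := 42  ⟶  IIM  (L2)  txn=BusRdX  M[L2]=50
step 16: P0: load  L4  ⟶  EII  (L4)  txn=∅  M[L4]=70
step 17: P2: store L5 := 18  ⟶  IIM  (L5)  txn=BusRdX+Flush  M[L5]=4
step 18: P1: load  L1  ⟶  ISS  (L1)  txn=BusRd+Flush  M[L1]=69
step 19: P2: store L2 := 10  ⟶  IIM  (L2)  txn=∅  M[L2]=50
step 20: P0: load  L0  ⟶  SIS  (L0)  txn=BusRd  M[L0]=70
step 21: P0: load  L3  ⟶  SIS  (L3)  txn=BusRd+Flush  M[L3]=28
step 22: P0: store L1 := 6  ⟶  MII  (L1)  txn=BusRdX  M[L1]=69
step 23: P0: store L5 := 73  ⟶  MII  (L5)  txn=BusRdX+Flush  M[L5]=18
step 24: P2: load  L3  ⟶  SIS  (L3)  txn=∅  M[L3]=28
step 25: P1: load  L5  ⟶  SSI  (L5)  txn=BusRd+Flush  M[L5]=73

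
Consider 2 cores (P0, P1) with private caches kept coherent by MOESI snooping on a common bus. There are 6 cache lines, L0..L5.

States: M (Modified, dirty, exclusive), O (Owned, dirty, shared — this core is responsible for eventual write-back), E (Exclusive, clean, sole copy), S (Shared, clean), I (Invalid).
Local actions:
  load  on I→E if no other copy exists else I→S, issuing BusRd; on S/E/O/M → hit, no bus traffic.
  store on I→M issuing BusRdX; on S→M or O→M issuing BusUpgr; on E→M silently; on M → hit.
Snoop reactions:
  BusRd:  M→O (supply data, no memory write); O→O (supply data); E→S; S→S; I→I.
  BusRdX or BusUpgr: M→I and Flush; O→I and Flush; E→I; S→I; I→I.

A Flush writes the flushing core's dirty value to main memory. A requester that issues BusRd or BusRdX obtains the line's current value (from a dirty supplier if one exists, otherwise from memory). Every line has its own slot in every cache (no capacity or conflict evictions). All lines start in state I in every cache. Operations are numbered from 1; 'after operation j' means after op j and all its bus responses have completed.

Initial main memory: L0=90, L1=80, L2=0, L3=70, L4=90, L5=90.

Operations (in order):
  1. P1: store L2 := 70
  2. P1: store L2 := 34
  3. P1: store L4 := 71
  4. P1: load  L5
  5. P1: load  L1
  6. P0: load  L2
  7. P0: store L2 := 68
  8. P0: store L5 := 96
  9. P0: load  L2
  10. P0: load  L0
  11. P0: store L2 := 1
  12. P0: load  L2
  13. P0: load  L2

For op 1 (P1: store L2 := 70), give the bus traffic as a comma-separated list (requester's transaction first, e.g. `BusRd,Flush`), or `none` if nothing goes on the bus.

bus = BusRdX

step 1: P1: store L2 := 70  ⟶  IM  (L2)  txn=BusRdX  M[L2]=0
step 2: P1: store L2 := 34  ⟶  IM  (L2)  txn=∅  M[L2]=0
step 3: P1: store L4 := 71  ⟶  IM  (L4)  txn=BusRdX  M[L4]=90
step 4: P1: load  L5  ⟶  IE  (L5)  txn=BusRd  M[L5]=90
step 5: P1: load  L1  ⟶  IE  (L1)  txn=BusRd  M[L1]=80
step 6: P0: load  L2  ⟶  SO  (L2)  txn=BusRd  M[L2]=0
step 7: P0: store L2 := 68  ⟶  MI  (L2)  txn=BusUpgr+Flush  M[L2]=34
step 8: P0: store L5 := 96  ⟶  MI  (L5)  txn=BusRdX  M[L5]=90
step 9: P0: load  L2  ⟶  MI  (L2)  txn=∅  M[L2]=34
step 10: P0: load  L0  ⟶  EI  (L0)  txn=BusRd  M[L0]=90
step 11: P0: store L2 := 1  ⟶  MI  (L2)  txn=∅  M[L2]=34
step 12: P0: load  L2  ⟶  MI  (L2)  txn=∅  M[L2]=34
step 13: P0: load  L2  ⟶  MI  (L2)  txn=∅  M[L2]=34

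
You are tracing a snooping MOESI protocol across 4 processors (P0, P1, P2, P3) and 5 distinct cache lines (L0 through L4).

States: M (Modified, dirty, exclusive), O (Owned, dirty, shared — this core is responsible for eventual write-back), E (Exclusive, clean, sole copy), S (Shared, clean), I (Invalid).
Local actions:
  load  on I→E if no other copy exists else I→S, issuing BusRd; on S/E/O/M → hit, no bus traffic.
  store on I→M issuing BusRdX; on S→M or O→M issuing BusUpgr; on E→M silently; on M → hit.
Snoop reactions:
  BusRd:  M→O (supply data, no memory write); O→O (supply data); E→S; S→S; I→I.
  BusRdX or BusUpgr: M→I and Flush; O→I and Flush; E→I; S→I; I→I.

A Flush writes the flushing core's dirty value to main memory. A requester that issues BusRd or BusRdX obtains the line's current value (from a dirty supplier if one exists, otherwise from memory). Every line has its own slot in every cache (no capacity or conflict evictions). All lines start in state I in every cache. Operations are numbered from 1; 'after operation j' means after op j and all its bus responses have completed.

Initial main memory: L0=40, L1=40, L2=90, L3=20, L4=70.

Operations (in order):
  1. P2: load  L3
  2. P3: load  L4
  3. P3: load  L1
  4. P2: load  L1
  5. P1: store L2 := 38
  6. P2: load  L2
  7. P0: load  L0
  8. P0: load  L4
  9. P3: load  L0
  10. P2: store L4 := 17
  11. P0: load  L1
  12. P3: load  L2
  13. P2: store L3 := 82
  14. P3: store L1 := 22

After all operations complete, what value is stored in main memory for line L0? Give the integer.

memory[L0] = 40

[1] P2: load  L3 | P0:I, P1:I, P2:E(20), P3:I | bus: BusRd
[2] P3: load  L4 | P0:I, P1:I, P2:I, P3:E(70) | bus: BusRd
[3] P3: load  L1 | P0:I, P1:I, P2:I, P3:E(40) | bus: BusRd
[4] P2: load  L1 | P0:I, P1:I, P2:S(40), P3:S(40) | bus: BusRd
[5] P1: store L2 := 38 | P0:I, P1:M(38), P2:I, P3:I | bus: BusRdX
[6] P2: load  L2 | P0:I, P1:O(38), P2:S(38), P3:I | bus: BusRd
[7] P0: load  L0 | P0:E(40), P1:I, P2:I, P3:I | bus: BusRd
[8] P0: load  L4 | P0:S(70), P1:I, P2:I, P3:S(70) | bus: BusRd
[9] P3: load  L0 | P0:S(40), P1:I, P2:I, P3:S(40) | bus: BusRd
[10] P2: store L4 := 17 | P0:I, P1:I, P2:M(17), P3:I | bus: BusRdX
[11] P0: load  L1 | P0:S(40), P1:I, P2:S(40), P3:S(40) | bus: BusRd
[12] P3: load  L2 | P0:I, P1:O(38), P2:S(38), P3:S(38) | bus: BusRd
[13] P2: store L3 := 82 | P0:I, P1:I, P2:M(82), P3:I | bus: none
[14] P3: store L1 := 22 | P0:I, P1:I, P2:I, P3:M(22) | bus: BusUpgr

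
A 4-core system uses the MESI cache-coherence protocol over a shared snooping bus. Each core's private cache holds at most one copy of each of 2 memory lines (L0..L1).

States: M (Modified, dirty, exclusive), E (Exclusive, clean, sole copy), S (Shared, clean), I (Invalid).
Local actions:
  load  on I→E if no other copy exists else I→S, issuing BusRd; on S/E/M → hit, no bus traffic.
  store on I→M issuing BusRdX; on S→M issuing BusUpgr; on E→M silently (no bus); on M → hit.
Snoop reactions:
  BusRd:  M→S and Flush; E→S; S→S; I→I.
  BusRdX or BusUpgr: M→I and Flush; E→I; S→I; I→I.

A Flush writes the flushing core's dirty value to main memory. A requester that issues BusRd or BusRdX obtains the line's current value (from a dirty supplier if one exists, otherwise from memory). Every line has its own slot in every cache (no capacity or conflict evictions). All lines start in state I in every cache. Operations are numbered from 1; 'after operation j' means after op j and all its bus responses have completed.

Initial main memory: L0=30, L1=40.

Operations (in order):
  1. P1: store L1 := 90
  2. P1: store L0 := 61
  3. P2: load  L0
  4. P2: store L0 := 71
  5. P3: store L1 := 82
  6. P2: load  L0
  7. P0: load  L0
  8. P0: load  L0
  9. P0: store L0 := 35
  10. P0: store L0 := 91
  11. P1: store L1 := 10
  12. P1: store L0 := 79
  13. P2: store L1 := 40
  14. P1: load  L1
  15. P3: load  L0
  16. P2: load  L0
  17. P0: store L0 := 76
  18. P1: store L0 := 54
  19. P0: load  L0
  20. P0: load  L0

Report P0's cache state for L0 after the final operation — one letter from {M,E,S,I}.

step 1: P1: store L1 := 90  ⟶  IMII  (L1)  txn=BusRdX  M[L1]=40
step 2: P1: store L0 := 61  ⟶  IMII  (L0)  txn=BusRdX  M[L0]=30
step 3: P2: load  L0  ⟶  ISSI  (L0)  txn=BusRd+Flush  M[L0]=61
step 4: P2: store L0 := 71  ⟶  IIMI  (L0)  txn=BusUpgr  M[L0]=61
step 5: P3: store L1 := 82  ⟶  IIIM  (L1)  txn=BusRdX+Flush  M[L1]=90
step 6: P2: load  L0  ⟶  IIMI  (L0)  txn=∅  M[L0]=61
step 7: P0: load  L0  ⟶  SISI  (L0)  txn=BusRd+Flush  M[L0]=71
step 8: P0: load  L0  ⟶  SISI  (L0)  txn=∅  M[L0]=71
step 9: P0: store L0 := 35  ⟶  MIII  (L0)  txn=BusUpgr  M[L0]=71
step 10: P0: store L0 := 91  ⟶  MIII  (L0)  txn=∅  M[L0]=71
step 11: P1: store L1 := 10  ⟶  IMII  (L1)  txn=BusRdX+Flush  M[L1]=82
step 12: P1: store L0 := 79  ⟶  IMII  (L0)  txn=BusRdX+Flush  M[L0]=91
step 13: P2: store L1 := 40  ⟶  IIMI  (L1)  txn=BusRdX+Flush  M[L1]=10
step 14: P1: load  L1  ⟶  ISSI  (L1)  txn=BusRd+Flush  M[L1]=40
step 15: P3: load  L0  ⟶  ISIS  (L0)  txn=BusRd+Flush  M[L0]=79
step 16: P2: load  L0  ⟶  ISSS  (L0)  txn=BusRd  M[L0]=79
step 17: P0: store L0 := 76  ⟶  MIII  (L0)  txn=BusRdX  M[L0]=79
step 18: P1: store L0 := 54  ⟶  IMII  (L0)  txn=BusRdX+Flush  M[L0]=76
step 19: P0: load  L0  ⟶  SSII  (L0)  txn=BusRd+Flush  M[L0]=54
step 20: P0: load  L0  ⟶  SSII  (L0)  txn=∅  M[L0]=54

state = S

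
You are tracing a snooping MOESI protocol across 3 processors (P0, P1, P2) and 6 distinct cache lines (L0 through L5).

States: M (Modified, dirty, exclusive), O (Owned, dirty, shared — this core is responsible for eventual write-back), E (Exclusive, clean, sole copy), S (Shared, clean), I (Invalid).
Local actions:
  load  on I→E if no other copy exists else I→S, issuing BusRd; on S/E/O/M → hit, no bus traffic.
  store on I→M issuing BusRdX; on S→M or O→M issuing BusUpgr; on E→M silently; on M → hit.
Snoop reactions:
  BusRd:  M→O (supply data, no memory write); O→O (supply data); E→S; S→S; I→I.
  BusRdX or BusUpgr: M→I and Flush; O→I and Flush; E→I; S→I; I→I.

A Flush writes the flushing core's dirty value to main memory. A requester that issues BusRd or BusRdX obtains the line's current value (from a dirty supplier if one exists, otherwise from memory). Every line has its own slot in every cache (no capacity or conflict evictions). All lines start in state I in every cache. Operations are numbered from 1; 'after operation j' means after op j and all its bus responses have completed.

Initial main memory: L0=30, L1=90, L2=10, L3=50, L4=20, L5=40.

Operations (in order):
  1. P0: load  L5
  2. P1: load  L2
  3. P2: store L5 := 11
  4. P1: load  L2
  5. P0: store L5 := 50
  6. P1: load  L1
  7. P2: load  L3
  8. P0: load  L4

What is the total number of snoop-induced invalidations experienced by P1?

invalidations = 0

step 1: P0: load  L5  ⟶  EII  (L5)  txn=BusRd  M[L5]=40
step 2: P1: load  L2  ⟶  IEI  (L2)  txn=BusRd  M[L2]=10
step 3: P2: store L5 := 11  ⟶  IIM  (L5)  txn=BusRdX  M[L5]=40
step 4: P1: load  L2  ⟶  IEI  (L2)  txn=∅  M[L2]=10
step 5: P0: store L5 := 50  ⟶  MII  (L5)  txn=BusRdX+Flush  M[L5]=11
step 6: P1: load  L1  ⟶  IEI  (L1)  txn=BusRd  M[L1]=90
step 7: P2: load  L3  ⟶  IIE  (L3)  txn=BusRd  M[L3]=50
step 8: P0: load  L4  ⟶  EII  (L4)  txn=BusRd  M[L4]=20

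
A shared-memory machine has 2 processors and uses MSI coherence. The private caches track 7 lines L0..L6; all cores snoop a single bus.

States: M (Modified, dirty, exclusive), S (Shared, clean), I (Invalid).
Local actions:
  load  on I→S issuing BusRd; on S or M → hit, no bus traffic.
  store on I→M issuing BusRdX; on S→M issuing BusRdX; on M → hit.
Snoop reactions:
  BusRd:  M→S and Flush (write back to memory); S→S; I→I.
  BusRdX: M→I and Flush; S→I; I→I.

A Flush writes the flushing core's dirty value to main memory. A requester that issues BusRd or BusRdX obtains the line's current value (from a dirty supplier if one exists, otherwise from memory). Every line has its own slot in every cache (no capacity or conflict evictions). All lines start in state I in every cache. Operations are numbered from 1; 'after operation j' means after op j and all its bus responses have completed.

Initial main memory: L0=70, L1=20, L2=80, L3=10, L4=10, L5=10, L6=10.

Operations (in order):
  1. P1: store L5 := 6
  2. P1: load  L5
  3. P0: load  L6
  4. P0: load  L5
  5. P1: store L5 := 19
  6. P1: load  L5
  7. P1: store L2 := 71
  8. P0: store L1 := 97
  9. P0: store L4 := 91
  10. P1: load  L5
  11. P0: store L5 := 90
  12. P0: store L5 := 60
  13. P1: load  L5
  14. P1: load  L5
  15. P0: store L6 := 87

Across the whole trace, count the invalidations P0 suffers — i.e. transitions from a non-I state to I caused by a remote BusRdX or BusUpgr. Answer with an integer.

invalidations = 1

step 1: P1: store L5 := 6  ⟶  IM  (L5)  txn=BusRdX  M[L5]=10
step 2: P1: load  L5  ⟶  IM  (L5)  txn=∅  M[L5]=10
step 3: P0: load  L6  ⟶  SI  (L6)  txn=BusRd  M[L6]=10
step 4: P0: load  L5  ⟶  SS  (L5)  txn=BusRd+Flush  M[L5]=6
step 5: P1: store L5 := 19  ⟶  IM  (L5)  txn=BusRdX  M[L5]=6
step 6: P1: load  L5  ⟶  IM  (L5)  txn=∅  M[L5]=6
step 7: P1: store L2 := 71  ⟶  IM  (L2)  txn=BusRdX  M[L2]=80
step 8: P0: store L1 := 97  ⟶  MI  (L1)  txn=BusRdX  M[L1]=20
step 9: P0: store L4 := 91  ⟶  MI  (L4)  txn=BusRdX  M[L4]=10
step 10: P1: load  L5  ⟶  IM  (L5)  txn=∅  M[L5]=6
step 11: P0: store L5 := 90  ⟶  MI  (L5)  txn=BusRdX+Flush  M[L5]=19
step 12: P0: store L5 := 60  ⟶  MI  (L5)  txn=∅  M[L5]=19
step 13: P1: load  L5  ⟶  SS  (L5)  txn=BusRd+Flush  M[L5]=60
step 14: P1: load  L5  ⟶  SS  (L5)  txn=∅  M[L5]=60
step 15: P0: store L6 := 87  ⟶  MI  (L6)  txn=BusRdX  M[L6]=10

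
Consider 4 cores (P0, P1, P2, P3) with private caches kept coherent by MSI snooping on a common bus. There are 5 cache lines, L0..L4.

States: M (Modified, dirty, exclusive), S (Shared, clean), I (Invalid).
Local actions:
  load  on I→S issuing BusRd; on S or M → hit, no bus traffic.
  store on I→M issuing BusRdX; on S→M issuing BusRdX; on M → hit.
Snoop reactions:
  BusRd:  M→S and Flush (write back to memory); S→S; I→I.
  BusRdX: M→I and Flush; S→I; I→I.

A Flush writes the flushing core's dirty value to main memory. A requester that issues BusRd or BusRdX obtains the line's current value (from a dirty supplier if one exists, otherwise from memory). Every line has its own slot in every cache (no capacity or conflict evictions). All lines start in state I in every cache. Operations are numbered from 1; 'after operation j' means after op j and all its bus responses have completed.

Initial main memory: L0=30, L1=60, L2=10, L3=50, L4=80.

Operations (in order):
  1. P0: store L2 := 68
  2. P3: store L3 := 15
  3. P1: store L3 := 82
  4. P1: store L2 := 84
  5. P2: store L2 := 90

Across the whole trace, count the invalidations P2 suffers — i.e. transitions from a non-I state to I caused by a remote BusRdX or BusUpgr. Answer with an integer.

step 1: P0: store L2 := 68  ⟶  MIII  (L2)  txn=BusRdX  M[L2]=10
step 2: P3: store L3 := 15  ⟶  IIIM  (L3)  txn=BusRdX  M[L3]=50
step 3: P1: store L3 := 82  ⟶  IMII  (L3)  txn=BusRdX+Flush  M[L3]=15
step 4: P1: store L2 := 84  ⟶  IMII  (L2)  txn=BusRdX+Flush  M[L2]=68
step 5: P2: store L2 := 90  ⟶  IIMI  (L2)  txn=BusRdX+Flush  M[L2]=84

invalidations = 0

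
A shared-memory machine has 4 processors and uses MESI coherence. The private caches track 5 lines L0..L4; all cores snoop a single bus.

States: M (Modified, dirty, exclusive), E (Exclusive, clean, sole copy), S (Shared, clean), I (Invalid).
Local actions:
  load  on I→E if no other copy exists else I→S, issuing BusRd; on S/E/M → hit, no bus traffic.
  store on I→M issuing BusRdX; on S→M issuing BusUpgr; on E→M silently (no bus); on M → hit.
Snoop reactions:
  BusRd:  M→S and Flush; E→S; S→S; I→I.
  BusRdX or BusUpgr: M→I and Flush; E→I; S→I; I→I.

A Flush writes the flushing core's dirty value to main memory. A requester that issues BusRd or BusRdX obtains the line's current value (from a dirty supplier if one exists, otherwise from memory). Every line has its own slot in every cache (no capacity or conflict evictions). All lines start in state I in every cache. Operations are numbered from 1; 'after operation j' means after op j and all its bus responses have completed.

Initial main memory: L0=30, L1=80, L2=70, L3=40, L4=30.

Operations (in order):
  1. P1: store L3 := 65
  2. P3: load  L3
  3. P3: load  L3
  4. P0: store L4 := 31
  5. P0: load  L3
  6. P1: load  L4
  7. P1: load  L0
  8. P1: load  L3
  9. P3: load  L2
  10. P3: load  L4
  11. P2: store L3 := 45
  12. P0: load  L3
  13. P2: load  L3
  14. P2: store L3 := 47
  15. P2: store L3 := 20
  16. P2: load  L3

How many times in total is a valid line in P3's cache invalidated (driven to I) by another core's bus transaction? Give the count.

1. P1: store L3 := 65  bus=[BusRdX]  L3: P0=I P1=M P2=I P3=I  mem[L3]=40
2. P3: load  L3  bus=[BusRd,Flush]  L3: P0=I P1=S P2=I P3=S  mem[L3]=65
3. P3: load  L3  bus=[-]  L3: P0=I P1=S P2=I P3=S  mem[L3]=65
4. P0: store L4 := 31  bus=[BusRdX]  L4: P0=M P1=I P2=I P3=I  mem[L4]=30
5. P0: load  L3  bus=[BusRd]  L3: P0=S P1=S P2=I P3=S  mem[L3]=65
6. P1: load  L4  bus=[BusRd,Flush]  L4: P0=S P1=S P2=I P3=I  mem[L4]=31
7. P1: load  L0  bus=[BusRd]  L0: P0=I P1=E P2=I P3=I  mem[L0]=30
8. P1: load  L3  bus=[-]  L3: P0=S P1=S P2=I P3=S  mem[L3]=65
9. P3: load  L2  bus=[BusRd]  L2: P0=I P1=I P2=I P3=E  mem[L2]=70
10. P3: load  L4  bus=[BusRd]  L4: P0=S P1=S P2=I P3=S  mem[L4]=31
11. P2: store L3 := 45  bus=[BusRdX]  L3: P0=I P1=I P2=M P3=I  mem[L3]=65
12. P0: load  L3  bus=[BusRd,Flush]  L3: P0=S P1=I P2=S P3=I  mem[L3]=45
13. P2: load  L3  bus=[-]  L3: P0=S P1=I P2=S P3=I  mem[L3]=45
14. P2: store L3 := 47  bus=[BusUpgr]  L3: P0=I P1=I P2=M P3=I  mem[L3]=45
15. P2: store L3 := 20  bus=[-]  L3: P0=I P1=I P2=M P3=I  mem[L3]=45
16. P2: load  L3  bus=[-]  L3: P0=I P1=I P2=M P3=I  mem[L3]=45

invalidations = 1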